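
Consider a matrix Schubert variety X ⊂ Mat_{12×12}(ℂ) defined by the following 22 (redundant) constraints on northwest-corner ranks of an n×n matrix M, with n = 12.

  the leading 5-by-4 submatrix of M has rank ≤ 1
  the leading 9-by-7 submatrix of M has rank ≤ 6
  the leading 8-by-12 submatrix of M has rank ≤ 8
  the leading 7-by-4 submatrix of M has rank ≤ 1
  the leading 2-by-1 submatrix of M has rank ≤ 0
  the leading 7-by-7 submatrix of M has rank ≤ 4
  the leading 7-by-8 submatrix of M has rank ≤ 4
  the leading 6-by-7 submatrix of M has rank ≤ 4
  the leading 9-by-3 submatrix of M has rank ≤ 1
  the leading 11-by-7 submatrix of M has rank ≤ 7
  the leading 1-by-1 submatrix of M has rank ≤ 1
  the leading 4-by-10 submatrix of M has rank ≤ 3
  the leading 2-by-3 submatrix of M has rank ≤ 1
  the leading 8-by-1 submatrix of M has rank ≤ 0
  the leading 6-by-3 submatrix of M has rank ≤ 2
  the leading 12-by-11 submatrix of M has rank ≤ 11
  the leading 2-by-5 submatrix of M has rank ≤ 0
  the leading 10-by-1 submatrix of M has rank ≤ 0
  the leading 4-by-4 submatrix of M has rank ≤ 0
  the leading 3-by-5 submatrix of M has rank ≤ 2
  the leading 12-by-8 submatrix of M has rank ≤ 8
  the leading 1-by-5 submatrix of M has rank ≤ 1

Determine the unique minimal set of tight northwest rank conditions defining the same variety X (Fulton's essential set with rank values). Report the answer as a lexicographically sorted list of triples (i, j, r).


Rank table r_w(12×12) implied by the 22 constraints:

  i=1: 0 | 0 | 0 | 0 | 0 | 1 | 1 | 1 | 1 | 1 | 1 | 1
  i=2: 0 | 0 | 0 | 0 | 0 | 1 | 2 | 2 | 2 | 2 | 2 | 2
  i=3: 0 | 0 | 0 | 0 | 1 | 2 | 3 | 3 | 3 | 3 | 3 | 3
  i=4: 0 | 0 | 0 | 0 | 1 | 2 | 3 | 3 | 3 | 3 | 4 | 4
  i=5: 0 | 1 | 1 | 1 | 2 | 3 | 4 | 4 | 4 | 4 | 5 | 5
  i=6: 0 | 1 | 1 | 1 | 2 | 3 | 4 | 4 | 5 | 5 | 6 | 6
  i=7: 0 | 1 | 1 | 1 | 2 | 3 | 4 | 4 | 5 | 6 | 7 | 7
  i=8: 0 | 1 | 1 | 2 | 3 | 4 | 5 | 5 | 6 | 7 | 8 | 8
  i=9: 0 | 1 | 1 | 2 | 3 | 4 | 5 | 6 | 7 | 8 | 9 | 9
  i=10: 0 | 1 | 2 | 3 | 4 | 5 | 6 | 7 | 8 | 9 | 10 | 10
  i=11: 1 | 2 | 3 | 4 | 5 | 6 | 7 | 8 | 9 | 10 | 11 | 11
  i=12: 1 | 2 | 3 | 4 | 5 | 6 | 7 | 8 | 9 | 10 | 11 | 12

second differences of R give the permutation w = (6, 7, 5, 11, 2, 9, 10, 4, 8, 3, 1, 12).

7 SE-corners of the 35-cell Rothe diagram give Ess(w):

[(2, 5, 0), (4, 4, 0), (4, 10, 3), (7, 4, 1), (7, 8, 4), (9, 3, 1), (10, 1, 0)]


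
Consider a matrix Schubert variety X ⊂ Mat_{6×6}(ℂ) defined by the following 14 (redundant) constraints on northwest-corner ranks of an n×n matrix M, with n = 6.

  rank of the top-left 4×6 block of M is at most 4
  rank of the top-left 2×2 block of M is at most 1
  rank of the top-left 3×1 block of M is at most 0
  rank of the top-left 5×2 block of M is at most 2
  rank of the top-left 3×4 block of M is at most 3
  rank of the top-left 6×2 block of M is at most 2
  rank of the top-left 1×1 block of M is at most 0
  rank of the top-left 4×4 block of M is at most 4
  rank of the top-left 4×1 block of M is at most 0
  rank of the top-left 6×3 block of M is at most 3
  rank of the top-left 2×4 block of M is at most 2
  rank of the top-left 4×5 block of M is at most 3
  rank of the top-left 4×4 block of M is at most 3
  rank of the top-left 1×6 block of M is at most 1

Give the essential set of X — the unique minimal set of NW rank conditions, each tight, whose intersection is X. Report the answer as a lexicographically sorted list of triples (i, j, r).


Computing R[i][j] = min implied NW-rank bound (n=6, 14 conditions):

  R[1]: 0 | 1 | 1 | 1 | 1 | 1
  R[2]: 0 | 1 | 2 | 2 | 2 | 2
  R[3]: 0 | 1 | 2 | 3 | 3 | 3
  R[4]: 0 | 1 | 2 | 3 | 3 | 4
  R[5]: 1 | 2 | 3 | 4 | 4 | 5
  R[6]: 1 | 2 | 3 | 4 | 5 | 6

hence w(1..6) = (2, 3, 4, 6, 1, 5).

ℓ(w)=5; the 2 essential cells (i,j,r):

[(4, 1, 0), (4, 5, 3)]


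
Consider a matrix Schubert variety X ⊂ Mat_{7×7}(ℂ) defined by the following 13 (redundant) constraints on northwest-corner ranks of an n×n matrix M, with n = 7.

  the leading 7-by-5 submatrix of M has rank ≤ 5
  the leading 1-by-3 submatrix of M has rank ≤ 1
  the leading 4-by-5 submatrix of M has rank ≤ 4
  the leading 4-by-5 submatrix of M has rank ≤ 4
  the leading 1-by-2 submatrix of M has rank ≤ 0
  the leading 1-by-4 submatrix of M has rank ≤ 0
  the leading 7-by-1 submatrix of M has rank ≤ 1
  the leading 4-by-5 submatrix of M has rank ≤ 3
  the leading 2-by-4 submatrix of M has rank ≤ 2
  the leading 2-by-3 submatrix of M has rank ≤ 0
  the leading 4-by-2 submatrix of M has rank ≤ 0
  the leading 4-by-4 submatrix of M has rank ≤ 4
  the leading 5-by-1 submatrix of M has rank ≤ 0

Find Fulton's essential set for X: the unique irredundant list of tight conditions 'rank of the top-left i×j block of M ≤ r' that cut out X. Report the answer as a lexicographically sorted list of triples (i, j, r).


The tightest implied rank at each (i,j), from the 13 conditions:

  R[1]: 0, 0, 0, 0, 1, 1, 1
  R[2]: 0, 0, 0, 1, 2, 2, 2
  R[3]: 0, 0, 1, 2, 3, 3, 3
  R[4]: 0, 0, 1, 2, 3, 4, 4
  R[5]: 0, 1, 2, 3, 4, 5, 5
  R[6]: 1, 2, 3, 4, 5, 6, 6
  R[7]: 1, 2, 3, 4, 5, 6, 7

the unique w with this rank table is (5, 4, 3, 6, 2, 1, 7).

Fulton essential set (4 of the 12 Rothe cells):

[(1, 4, 0), (2, 3, 0), (4, 2, 0), (5, 1, 0)]


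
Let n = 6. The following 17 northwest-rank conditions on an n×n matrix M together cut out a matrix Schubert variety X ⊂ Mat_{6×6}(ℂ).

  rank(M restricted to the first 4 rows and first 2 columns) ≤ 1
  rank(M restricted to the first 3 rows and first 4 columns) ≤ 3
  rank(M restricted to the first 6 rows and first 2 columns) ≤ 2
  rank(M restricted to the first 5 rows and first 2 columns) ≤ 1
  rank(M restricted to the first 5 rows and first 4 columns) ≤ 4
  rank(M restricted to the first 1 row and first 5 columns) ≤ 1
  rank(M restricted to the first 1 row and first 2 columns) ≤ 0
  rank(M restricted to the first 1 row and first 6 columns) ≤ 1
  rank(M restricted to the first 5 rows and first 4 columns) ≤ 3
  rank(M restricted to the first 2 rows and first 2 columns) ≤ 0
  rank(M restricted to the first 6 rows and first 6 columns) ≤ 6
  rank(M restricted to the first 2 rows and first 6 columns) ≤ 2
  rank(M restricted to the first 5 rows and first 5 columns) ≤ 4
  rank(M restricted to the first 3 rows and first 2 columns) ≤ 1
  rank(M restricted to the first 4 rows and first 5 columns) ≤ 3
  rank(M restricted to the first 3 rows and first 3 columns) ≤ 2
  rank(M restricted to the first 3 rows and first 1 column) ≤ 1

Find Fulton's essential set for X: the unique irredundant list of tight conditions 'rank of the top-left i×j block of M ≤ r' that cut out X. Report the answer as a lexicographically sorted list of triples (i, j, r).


Reconstructing r_w from the 17 given conditions:

  row 1: 0 0 1 1 1 1
  row 2: 0 0 1 2 2 2
  row 3: 1 1 2 3 3 3
  row 4: 1 1 2 3 3 4
  row 5: 1 1 2 3 4 5
  row 6: 1 2 3 4 5 6

reading off 1-entries of Δ²R: w = (3, 4, 1, 6, 5, 2).

Rothe diagram D(w) (7 cells), 3 SE-corners (essential conditions):

[(2, 2, 0), (4, 5, 3), (5, 2, 1)]


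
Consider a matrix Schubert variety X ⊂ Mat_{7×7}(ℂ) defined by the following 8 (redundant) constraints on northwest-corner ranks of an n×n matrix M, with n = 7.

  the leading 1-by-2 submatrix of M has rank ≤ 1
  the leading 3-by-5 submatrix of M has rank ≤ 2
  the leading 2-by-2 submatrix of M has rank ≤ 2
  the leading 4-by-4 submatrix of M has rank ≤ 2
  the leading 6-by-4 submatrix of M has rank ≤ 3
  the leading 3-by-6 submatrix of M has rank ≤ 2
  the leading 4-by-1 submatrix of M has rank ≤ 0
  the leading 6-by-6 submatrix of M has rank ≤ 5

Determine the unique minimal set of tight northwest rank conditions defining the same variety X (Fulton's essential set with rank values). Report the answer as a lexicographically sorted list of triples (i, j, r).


Rank table r_w(7×7) implied by the 8 constraints:

  row 1: 0  1  1  1  1  1  1
  row 2: 0  1  2  2  2  2  2
  row 3: 0  1  2  2  2  2  3
  row 4: 0  1  2  2  3  3  4
  row 5: 1  2  3  3  4  4  5
  row 6: 1  2  3  3  4  5  6
  row 7: 1  2  3  4  5  6  7

giving w = (2, 3, 7, 5, 1, 6, 4) via Δ²R.

|D(w)|=9, |Ess(w)|=4:

[(3, 6, 2), (4, 1, 0), (4, 4, 2), (6, 4, 3)]


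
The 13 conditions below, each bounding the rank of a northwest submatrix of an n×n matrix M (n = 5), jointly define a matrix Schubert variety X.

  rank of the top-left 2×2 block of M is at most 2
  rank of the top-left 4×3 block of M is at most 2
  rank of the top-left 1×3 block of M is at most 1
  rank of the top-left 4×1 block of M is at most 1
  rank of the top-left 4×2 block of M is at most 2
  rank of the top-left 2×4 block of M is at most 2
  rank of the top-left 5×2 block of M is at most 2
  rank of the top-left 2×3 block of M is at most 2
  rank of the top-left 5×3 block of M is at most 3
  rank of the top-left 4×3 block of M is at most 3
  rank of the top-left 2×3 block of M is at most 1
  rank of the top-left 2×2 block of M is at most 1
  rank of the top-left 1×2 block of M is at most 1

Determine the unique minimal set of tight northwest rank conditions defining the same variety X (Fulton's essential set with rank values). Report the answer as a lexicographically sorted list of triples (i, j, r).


Recovering R(i,j) via the rank-extension bound from the 13 conditions:

  row 1: 1 1 1 1 1
  row 2: 1 1 1 2 2
  row 3: 1 2 2 3 3
  row 4: 1 2 2 3 4
  row 5: 1 2 3 4 5

reading off 1-entries of Δ²R: w = (1, 4, 2, 5, 3).

Rothe diagram D(w) (3 cells), 2 SE-corners (essential conditions):

[(2, 3, 1), (4, 3, 2)]


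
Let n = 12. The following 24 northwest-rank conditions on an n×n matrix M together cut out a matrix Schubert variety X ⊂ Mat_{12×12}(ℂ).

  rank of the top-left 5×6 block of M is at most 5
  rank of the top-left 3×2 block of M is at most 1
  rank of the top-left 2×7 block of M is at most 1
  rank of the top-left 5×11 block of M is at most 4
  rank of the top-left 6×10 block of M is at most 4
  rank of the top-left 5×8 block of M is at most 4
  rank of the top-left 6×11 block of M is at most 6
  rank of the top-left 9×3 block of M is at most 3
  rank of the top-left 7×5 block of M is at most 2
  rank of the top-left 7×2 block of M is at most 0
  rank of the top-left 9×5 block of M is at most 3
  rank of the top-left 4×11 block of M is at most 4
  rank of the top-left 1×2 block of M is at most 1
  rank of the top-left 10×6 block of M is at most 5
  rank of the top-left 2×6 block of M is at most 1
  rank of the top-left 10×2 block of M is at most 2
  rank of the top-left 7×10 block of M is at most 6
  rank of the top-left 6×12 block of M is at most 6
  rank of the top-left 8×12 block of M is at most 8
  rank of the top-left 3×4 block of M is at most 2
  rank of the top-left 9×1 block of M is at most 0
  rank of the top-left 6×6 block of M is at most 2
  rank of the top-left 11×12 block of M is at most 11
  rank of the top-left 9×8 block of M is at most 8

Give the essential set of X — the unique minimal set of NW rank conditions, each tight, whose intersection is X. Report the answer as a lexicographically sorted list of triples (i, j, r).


Reconstructing r_w from the 24 given conditions:

  row 1: 0, 0, 1, 1, 1, 1, 1, 1, 1, 1, 1, 1
  row 2: 0, 0, 1, 1, 1, 1, 1, 2, 2, 2, 2, 2
  row 3: 0, 0, 1, 2, 2, 2, 2, 3, 3, 3, 3, 3
  row 4: 0, 0, 1, 2, 2, 2, 3, 4, 4, 4, 4, 4
  row 5: 0, 0, 1, 2, 2, 2, 3, 4, 4, 4, 4, 5
  row 6: 0, 0, 1, 2, 2, 2, 3, 4, 4, 4, 5, 6
  row 7: 0, 0, 1, 2, 2, 3, 4, 5, 5, 5, 6, 7
  row 8: 0, 1, 2, 3, 3, 4, 5, 6, 6, 6, 7, 8
  row 9: 0, 1, 2, 3, 3, 4, 5, 6, 7, 7, 8, 9
  row 10: 1, 2, 3, 4, 4, 5, 6, 7, 8, 8, 9, 10
  row 11: 1, 2, 3, 4, 5, 6, 7, 8, 9, 9, 10, 11
  row 12: 1, 2, 3, 4, 5, 6, 7, 8, 9, 10, 11, 12

the unique w with this rank table is (3, 8, 4, 7, 12, 11, 6, 2, 9, 1, 5, 10).

Rothe diagram D(w) (33 cells), 8 SE-corners (essential conditions):

[(2, 7, 1), (5, 11, 4), (6, 6, 2), (6, 10, 4), (7, 2, 0), (7, 5, 2), (9, 1, 0), (9, 5, 3)]


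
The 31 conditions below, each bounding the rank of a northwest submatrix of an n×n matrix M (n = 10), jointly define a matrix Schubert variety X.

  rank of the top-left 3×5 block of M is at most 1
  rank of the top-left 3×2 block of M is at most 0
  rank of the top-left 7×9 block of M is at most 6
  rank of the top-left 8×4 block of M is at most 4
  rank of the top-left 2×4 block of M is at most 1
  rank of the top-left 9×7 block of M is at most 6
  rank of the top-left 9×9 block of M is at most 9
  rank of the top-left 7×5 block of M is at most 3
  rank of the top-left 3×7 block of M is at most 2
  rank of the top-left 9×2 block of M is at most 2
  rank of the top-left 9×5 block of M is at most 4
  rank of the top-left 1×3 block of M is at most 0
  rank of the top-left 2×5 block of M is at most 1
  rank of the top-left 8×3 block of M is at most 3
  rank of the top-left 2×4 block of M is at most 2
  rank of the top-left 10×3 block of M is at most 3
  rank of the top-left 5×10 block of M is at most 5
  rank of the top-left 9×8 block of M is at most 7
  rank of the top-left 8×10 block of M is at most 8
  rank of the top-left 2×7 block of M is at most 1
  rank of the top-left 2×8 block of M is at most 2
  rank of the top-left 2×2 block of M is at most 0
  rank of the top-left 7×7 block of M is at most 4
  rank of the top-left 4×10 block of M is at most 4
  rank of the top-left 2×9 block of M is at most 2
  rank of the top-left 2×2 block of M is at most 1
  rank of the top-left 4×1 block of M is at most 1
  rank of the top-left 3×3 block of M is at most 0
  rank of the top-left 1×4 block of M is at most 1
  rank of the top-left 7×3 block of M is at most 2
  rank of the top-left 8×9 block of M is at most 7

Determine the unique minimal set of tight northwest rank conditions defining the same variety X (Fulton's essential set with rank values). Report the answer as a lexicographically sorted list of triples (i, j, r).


Propagating the 31 rank bounds to every northwest block:

  R[1]: 0  0  0  1  1  1  1  1  1  1
  R[2]: 0  0  0  1  1  1  1  2  2  2
  R[3]: 0  0  0  1  1  2  2  3  3  3
  R[4]: 1  1  1  2  2  3  3  4  4  4
  R[5]: 1  2  2  3  3  4  4  5  5  5
  R[6]: 1  2  2  3  3  4  4  5  6  6
  R[7]: 1  2  2  3  3  4  4  5  6  7
  R[8]: 1  2  3  4  4  5  5  6  7  8
  R[9]: 1  2  3  4  4  5  6  7  8  9
  R[10]: 1  2  3  4  5  6  7  8  9  10

hence w(1..10) = (4, 8, 6, 1, 2, 9, 10, 3, 7, 5).

Rothe diagram D(w) (20 cells), 7 SE-corners (essential conditions):

[(2, 7, 1), (3, 3, 0), (3, 5, 1), (7, 3, 2), (7, 5, 3), (7, 7, 4), (9, 5, 4)]


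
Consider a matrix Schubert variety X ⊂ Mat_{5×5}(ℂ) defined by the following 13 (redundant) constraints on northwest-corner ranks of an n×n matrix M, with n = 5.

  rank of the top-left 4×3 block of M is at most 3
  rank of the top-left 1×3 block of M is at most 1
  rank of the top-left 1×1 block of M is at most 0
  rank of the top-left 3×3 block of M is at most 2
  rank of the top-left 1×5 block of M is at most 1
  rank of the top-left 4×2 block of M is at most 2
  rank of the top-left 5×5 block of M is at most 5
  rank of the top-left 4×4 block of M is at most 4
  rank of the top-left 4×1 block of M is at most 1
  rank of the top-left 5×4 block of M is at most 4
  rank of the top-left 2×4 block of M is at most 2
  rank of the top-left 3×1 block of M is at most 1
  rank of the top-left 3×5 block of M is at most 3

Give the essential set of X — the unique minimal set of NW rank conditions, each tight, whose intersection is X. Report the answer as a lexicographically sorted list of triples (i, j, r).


The tightest implied rank at each (i,j), from the 13 conditions:

  row 1: 0, 1, 1, 1, 1
  row 2: 1, 2, 2, 2, 2
  row 3: 1, 2, 2, 3, 3
  row 4: 1, 2, 3, 4, 4
  row 5: 1, 2, 3, 4, 5

reading off 1-entries of Δ²R: w = (2, 1, 4, 3, 5).

ℓ(w)=2; the 2 essential cells (i,j,r):

[(1, 1, 0), (3, 3, 2)]


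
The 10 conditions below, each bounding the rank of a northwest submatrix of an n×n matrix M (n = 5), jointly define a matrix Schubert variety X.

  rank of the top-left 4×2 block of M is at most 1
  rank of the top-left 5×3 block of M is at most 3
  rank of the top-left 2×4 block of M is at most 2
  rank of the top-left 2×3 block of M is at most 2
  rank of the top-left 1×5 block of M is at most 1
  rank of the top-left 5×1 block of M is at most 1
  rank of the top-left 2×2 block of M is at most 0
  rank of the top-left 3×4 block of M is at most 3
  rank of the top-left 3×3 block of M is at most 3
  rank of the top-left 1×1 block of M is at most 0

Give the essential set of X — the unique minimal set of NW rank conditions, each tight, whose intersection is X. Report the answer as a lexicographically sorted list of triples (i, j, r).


Recovering R(i,j) via the rank-extension bound from the 10 conditions:

  R[1]: 0 0 1 1 1
  R[2]: 0 0 1 2 2
  R[3]: 1 1 2 3 3
  R[4]: 1 1 2 3 4
  R[5]: 1 2 3 4 5

second differences of R give the permutation w = (3, 4, 1, 5, 2).

|D(w)|=5, |Ess(w)|=2:

[(2, 2, 0), (4, 2, 1)]


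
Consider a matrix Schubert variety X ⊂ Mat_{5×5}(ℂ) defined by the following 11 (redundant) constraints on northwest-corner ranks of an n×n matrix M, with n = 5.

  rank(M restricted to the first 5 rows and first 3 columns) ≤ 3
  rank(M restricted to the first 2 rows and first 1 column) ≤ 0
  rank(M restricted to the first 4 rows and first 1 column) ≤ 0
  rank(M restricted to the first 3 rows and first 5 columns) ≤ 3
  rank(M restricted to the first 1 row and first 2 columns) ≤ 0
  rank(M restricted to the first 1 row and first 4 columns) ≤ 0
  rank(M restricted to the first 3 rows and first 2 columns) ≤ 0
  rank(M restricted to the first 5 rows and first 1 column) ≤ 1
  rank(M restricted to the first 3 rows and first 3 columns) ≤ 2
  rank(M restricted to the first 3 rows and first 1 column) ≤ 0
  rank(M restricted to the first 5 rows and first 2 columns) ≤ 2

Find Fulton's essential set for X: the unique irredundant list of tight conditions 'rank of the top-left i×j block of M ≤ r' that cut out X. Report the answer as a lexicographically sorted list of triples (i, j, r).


The tightest implied rank at each (i,j), from the 11 conditions:

  row 1: 0  0  0  0  1
  row 2: 0  0  1  1  2
  row 3: 0  0  1  2  3
  row 4: 0  1  2  3  4
  row 5: 1  2  3  4  5

the unique w with this rank table is (5, 3, 4, 2, 1).

D(w) has 9 cells with 3 SE-corners; essential set:

[(1, 4, 0), (3, 2, 0), (4, 1, 0)]


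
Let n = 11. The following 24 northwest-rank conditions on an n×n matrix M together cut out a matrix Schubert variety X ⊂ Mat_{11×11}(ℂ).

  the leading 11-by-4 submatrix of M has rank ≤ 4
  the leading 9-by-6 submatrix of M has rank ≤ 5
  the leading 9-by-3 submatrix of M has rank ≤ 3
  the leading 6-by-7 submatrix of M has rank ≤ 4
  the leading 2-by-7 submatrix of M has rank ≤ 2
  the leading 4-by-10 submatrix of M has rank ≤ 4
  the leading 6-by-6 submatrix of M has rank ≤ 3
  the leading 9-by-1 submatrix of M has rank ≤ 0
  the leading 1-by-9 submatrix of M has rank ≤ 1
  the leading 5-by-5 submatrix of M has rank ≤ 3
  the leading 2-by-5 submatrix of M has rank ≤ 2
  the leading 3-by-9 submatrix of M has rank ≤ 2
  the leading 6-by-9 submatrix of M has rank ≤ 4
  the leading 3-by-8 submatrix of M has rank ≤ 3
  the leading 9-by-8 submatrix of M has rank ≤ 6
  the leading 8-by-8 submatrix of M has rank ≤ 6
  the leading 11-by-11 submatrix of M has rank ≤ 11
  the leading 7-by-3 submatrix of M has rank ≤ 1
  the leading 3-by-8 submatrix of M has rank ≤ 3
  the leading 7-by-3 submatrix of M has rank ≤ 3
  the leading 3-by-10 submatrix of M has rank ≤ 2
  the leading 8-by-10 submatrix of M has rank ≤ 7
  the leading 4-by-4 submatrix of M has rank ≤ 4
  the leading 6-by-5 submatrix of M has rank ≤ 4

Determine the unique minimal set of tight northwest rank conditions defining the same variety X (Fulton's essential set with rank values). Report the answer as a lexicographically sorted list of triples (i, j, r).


Computing R[i][j] = min implied NW-rank bound (n=11, 24 conditions):

  row 1: 0 1 1 1 1 1 1 1 1 1 1
  row 2: 0 1 1 2 2 2 2 2 2 2 2
  row 3: 0 1 1 2 2 2 2 2 2 2 3
  row 4: 0 1 1 2 3 3 3 3 3 3 4
  row 5: 0 1 1 2 3 3 4 4 4 4 5
  row 6: 0 1 1 2 3 3 4 4 4 5 6
  row 7: 0 1 1 2 3 4 5 5 5 6 7
  row 8: 0 1 2 3 4 5 6 6 6 7 8
  row 9: 0 1 2 3 4 5 6 6 7 8 9
  row 10: 1 2 3 4 5 6 7 7 8 9 10
  row 11: 1 2 3 4 5 6 7 8 9 10 11

so w = (2, 4, 11, 5, 7, 10, 6, 3, 9, 1, 8).

|D(w)|=26, |Ess(w)|=6:

[(3, 10, 2), (6, 6, 3), (6, 9, 4), (7, 3, 1), (9, 1, 0), (9, 8, 6)]


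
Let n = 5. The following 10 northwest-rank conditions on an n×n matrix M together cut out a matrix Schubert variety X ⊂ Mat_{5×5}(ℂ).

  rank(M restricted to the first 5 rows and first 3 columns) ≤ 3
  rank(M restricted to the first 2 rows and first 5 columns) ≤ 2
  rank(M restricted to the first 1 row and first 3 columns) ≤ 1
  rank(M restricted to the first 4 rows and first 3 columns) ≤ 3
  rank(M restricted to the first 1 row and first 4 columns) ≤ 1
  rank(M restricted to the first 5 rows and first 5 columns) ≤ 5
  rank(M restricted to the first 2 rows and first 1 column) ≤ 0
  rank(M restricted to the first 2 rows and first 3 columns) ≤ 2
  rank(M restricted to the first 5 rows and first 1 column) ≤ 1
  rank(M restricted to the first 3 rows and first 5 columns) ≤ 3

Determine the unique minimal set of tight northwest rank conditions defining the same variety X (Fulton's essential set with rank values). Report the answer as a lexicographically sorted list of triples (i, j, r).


Reconstructing r_w from the 10 given conditions:

  row 1: 0  1  1  1  1
  row 2: 0  1  2  2  2
  row 3: 1  2  3  3  3
  row 4: 1  2  3  4  4
  row 5: 1  2  3  4  5

reading off 1-entries of Δ²R: w = (2, 3, 1, 4, 5).

ℓ(w)=2; the 1 essential cell (i,j,r):

[(2, 1, 0)]


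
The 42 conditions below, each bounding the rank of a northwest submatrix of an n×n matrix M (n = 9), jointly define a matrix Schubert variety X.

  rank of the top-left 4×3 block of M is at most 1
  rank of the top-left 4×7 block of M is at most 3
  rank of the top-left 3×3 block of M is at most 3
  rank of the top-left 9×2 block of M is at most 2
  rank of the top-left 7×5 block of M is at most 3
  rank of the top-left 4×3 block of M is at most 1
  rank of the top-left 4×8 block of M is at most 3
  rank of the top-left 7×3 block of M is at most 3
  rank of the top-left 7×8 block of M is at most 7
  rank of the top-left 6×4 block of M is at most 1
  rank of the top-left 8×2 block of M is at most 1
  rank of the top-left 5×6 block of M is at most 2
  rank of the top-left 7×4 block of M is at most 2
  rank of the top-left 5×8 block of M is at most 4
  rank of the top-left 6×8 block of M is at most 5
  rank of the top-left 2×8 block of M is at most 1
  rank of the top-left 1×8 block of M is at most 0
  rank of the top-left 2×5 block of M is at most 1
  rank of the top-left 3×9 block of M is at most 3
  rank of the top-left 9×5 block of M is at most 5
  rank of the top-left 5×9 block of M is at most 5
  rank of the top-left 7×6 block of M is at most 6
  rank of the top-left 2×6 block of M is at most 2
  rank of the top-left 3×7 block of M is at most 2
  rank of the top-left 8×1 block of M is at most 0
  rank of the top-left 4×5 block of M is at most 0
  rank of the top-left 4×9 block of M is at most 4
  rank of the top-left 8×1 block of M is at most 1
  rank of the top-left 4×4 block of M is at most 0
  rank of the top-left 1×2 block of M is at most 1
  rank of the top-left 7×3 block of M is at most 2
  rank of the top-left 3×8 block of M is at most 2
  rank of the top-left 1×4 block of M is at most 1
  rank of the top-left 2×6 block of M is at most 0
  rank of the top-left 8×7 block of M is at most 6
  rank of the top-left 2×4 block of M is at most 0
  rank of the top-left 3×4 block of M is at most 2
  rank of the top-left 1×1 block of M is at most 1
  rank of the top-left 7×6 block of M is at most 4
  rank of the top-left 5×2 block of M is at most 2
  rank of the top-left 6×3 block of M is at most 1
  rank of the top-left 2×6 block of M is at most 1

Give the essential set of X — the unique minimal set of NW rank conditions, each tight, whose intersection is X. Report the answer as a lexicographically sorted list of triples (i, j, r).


Recovering R(i,j) via the rank-extension bound from the 42 conditions:

  0, 0, 0, 0, 0, 0, 0, 0, 1
  0, 0, 0, 0, 0, 0, 1, 1, 2
  0, 0, 0, 0, 0, 1, 2, 2, 3
  0, 0, 0, 0, 0, 1, 2, 3, 4
  0, 1, 1, 1, 1, 2, 3, 4, 5
  0, 1, 1, 1, 2, 3, 4, 5, 6
  0, 1, 2, 2, 3, 4, 5, 6, 7
  0, 1, 2, 3, 4, 5, 6, 7, 8
  1, 2, 3, 4, 5, 6, 7, 8, 9

giving w = (9, 7, 6, 8, 2, 5, 3, 4, 1) via Δ²R.

Fulton essential set (5 of the 30 Rothe cells):

[(1, 8, 0), (2, 6, 0), (4, 5, 0), (6, 4, 1), (8, 1, 0)]


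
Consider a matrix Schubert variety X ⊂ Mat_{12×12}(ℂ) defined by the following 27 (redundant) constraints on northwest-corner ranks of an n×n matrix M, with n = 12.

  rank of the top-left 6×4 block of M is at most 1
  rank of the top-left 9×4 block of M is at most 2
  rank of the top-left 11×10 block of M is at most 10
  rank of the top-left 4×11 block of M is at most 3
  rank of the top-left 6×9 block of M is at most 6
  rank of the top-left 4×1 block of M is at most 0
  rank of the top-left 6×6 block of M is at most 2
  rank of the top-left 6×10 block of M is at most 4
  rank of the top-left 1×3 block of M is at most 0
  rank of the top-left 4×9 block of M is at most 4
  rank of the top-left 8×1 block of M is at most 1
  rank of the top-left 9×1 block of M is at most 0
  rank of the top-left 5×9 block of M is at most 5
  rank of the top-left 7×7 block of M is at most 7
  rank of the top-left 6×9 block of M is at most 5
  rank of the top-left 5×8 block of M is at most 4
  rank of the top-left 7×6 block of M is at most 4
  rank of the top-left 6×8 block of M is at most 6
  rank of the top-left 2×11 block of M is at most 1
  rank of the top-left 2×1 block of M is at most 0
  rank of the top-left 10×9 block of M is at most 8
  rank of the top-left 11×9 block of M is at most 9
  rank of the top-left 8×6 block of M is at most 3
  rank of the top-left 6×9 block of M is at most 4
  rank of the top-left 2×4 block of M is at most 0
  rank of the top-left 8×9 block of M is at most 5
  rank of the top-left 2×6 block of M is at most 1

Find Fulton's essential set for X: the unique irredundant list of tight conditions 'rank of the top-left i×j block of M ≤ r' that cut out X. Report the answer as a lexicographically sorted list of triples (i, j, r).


Computing R[i][j] = min implied NW-rank bound (n=12, 27 conditions):

  i=1: 0 0 0 0 1 1 1 1 1 1 1 1
  i=2: 0 0 0 0 1 1 1 1 1 1 1 2
  i=3: 0 1 1 1 2 2 2 2 2 2 2 3
  i=4: 0 1 1 1 2 2 3 3 3 3 3 4
  i=5: 0 1 1 1 2 2 3 4 4 4 4 5
  i=6: 0 1 1 1 2 2 3 4 4 4 5 6
  i=7: 0 1 2 2 3 3 4 5 5 5 6 7
  i=8: 0 1 2 2 3 3 4 5 5 6 7 8
  i=9: 0 1 2 2 3 4 5 6 6 7 8 9
  i=10: 1 2 3 3 4 5 6 7 7 8 9 10
  i=11: 1 2 3 4 5 6 7 8 8 9 10 11
  i=12: 1 2 3 4 5 6 7 8 9 10 11 12

second differences of R give the permutation w = (5, 12, 2, 7, 8, 11, 3, 10, 6, 1, 4, 9).

Fulton essential set (9 of the 36 Rothe cells):

[(2, 4, 0), (2, 11, 1), (6, 4, 1), (6, 6, 2), (6, 10, 4), (8, 6, 3), (8, 9, 5), (9, 1, 0), (9, 4, 2)]


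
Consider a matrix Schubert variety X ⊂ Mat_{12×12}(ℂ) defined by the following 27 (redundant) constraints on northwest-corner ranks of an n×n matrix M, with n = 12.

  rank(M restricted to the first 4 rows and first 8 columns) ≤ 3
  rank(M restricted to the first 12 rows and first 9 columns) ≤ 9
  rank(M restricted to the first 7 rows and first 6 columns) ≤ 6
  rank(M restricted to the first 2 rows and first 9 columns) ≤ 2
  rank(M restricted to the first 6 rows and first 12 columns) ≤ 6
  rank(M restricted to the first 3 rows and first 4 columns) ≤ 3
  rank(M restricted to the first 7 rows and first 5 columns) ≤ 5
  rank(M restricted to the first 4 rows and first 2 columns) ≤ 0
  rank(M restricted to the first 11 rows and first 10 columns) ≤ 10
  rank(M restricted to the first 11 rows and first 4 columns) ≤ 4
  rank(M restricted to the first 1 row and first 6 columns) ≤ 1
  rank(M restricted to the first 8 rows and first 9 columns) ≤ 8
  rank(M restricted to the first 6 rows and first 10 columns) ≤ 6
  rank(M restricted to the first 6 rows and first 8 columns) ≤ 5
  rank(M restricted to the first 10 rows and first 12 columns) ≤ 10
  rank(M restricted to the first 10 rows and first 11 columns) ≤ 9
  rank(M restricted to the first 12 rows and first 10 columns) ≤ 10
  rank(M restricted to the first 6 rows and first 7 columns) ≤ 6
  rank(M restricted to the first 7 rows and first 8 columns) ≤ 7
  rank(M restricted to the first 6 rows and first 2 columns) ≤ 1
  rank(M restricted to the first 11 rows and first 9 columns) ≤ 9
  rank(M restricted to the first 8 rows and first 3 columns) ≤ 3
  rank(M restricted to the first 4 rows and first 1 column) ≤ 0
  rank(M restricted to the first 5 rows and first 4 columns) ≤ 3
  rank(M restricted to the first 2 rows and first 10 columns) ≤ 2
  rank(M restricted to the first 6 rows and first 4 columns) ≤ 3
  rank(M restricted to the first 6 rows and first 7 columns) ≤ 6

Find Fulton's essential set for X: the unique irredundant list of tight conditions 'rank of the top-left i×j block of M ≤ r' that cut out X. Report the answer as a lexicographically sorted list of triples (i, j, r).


The tightest implied rank at each (i,j), from the 27 conditions:

  R[1]: 0  0  1  1  1  1  1  1  1  1  1  1
  R[2]: 0  0  1  2  2  2  2  2  2  2  2  2
  R[3]: 0  0  1  2  3  3  3  3  3  3  3  3
  R[4]: 0  0  1  2  3  3  3  3  4  4  4  4
  R[5]: 1  1  2  3  4  4  4  4  5  5  5  5
  R[6]: 1  1  2  3  4  5  5  5  6  6  6  6
  R[7]: 1  2  3  4  5  6  6  6  7  7  7  7
  R[8]: 1  2  3  4  5  6  7  7  8  8  8  8
  R[9]: 1  2  3  4  5  6  7  8  9  9  9  9
  R[10]: 1  2  3  4  5  6  7  8  9  9  9  10
  R[11]: 1  2  3  4  5  6  7  8  9  10  10  11
  R[12]: 1  2  3  4  5  6  7  8  9  10  11  12

giving w = (3, 4, 5, 9, 1, 6, 2, 7, 8, 12, 10, 11) via Δ²R.

Rothe diagram D(w) (14 cells), 4 SE-corners (essential conditions):

[(4, 2, 0), (4, 8, 3), (6, 2, 1), (10, 11, 9)]


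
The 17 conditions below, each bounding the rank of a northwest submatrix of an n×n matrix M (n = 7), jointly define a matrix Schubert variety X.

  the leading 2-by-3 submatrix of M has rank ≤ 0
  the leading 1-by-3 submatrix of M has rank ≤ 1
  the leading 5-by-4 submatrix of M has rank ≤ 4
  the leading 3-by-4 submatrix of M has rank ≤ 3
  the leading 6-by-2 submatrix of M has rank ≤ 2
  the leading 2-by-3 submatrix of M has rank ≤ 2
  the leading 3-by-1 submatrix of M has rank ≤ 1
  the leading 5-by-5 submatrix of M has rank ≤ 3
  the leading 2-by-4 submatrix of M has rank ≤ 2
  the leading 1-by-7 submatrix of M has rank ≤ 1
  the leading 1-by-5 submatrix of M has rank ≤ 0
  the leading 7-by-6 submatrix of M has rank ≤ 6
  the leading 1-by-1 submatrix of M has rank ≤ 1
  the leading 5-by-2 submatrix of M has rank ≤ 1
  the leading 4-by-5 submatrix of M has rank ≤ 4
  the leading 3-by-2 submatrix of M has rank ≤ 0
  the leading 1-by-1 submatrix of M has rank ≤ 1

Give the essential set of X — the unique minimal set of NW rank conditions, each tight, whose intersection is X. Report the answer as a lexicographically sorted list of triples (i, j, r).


The tightest implied rank at each (i,j), from the 17 conditions:

  i=1: 0, 0, 0, 0, 0, 1, 1
  i=2: 0, 0, 0, 1, 1, 2, 2
  i=3: 0, 0, 1, 2, 2, 3, 3
  i=4: 1, 1, 2, 3, 3, 4, 4
  i=5: 1, 1, 2, 3, 3, 4, 5
  i=6: 1, 2, 3, 4, 4, 5, 6
  i=7: 1, 2, 3, 4, 5, 6, 7

second differences of R give the permutation w = (6, 4, 3, 1, 7, 2, 5).

ℓ(w)=12; the 5 essential cells (i,j,r):

[(1, 5, 0), (2, 3, 0), (3, 2, 0), (5, 2, 1), (5, 5, 3)]


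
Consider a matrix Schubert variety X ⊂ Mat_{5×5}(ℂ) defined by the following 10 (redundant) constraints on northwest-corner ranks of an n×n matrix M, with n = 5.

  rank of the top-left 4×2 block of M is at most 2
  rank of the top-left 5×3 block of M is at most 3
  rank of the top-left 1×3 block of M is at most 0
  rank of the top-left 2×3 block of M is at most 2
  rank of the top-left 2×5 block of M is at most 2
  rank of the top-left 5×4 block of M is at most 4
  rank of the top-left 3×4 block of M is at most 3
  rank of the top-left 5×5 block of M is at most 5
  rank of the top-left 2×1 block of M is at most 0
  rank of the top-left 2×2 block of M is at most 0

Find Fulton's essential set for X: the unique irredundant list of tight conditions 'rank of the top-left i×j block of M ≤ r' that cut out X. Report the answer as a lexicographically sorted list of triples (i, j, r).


Propagating the 10 rank bounds to every northwest block:

  0 | 0 | 0 | 1 | 1
  0 | 0 | 1 | 2 | 2
  1 | 1 | 2 | 3 | 3
  1 | 2 | 3 | 4 | 4
  1 | 2 | 3 | 4 | 5

the unique w with this rank table is (4, 3, 1, 2, 5).

Fulton essential set (2 of the 5 Rothe cells):

[(1, 3, 0), (2, 2, 0)]


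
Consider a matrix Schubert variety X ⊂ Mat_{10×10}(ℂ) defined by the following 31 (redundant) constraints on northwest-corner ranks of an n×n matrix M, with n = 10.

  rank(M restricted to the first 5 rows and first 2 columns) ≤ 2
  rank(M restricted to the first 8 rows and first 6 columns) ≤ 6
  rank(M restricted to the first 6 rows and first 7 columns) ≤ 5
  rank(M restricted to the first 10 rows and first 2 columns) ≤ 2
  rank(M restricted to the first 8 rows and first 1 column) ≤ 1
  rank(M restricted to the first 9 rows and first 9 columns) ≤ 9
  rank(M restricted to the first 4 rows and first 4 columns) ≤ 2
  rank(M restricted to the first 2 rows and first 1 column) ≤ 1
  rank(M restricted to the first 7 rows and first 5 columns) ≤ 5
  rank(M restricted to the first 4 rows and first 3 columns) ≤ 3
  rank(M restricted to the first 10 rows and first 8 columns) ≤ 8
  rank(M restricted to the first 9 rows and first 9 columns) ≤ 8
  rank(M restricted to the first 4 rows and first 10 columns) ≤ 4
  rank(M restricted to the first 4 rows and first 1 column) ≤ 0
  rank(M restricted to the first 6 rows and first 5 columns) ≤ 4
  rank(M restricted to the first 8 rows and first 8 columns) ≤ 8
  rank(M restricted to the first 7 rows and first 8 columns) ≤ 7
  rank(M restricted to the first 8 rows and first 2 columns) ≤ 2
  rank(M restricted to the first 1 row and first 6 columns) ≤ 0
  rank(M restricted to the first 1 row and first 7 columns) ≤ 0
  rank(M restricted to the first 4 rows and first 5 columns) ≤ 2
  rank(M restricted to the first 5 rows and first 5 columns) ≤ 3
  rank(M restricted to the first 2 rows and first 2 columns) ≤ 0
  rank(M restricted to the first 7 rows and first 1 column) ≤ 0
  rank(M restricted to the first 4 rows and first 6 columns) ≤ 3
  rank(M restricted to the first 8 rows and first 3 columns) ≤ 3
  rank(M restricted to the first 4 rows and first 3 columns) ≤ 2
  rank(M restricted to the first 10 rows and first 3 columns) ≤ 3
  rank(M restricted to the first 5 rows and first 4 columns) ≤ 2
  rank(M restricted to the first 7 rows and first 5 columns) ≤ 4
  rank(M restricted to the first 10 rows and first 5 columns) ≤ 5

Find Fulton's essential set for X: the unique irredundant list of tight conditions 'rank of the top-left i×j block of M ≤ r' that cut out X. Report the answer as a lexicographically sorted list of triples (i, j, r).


Rank table r_w(10×10) implied by the 31 constraints:

  0, 0, 0, 0, 0, 0, 0, 1, 1, 1
  0, 0, 1, 1, 1, 1, 1, 2, 2, 2
  0, 1, 2, 2, 2, 2, 2, 3, 3, 3
  0, 1, 2, 2, 2, 3, 3, 4, 4, 4
  0, 1, 2, 2, 3, 4, 4, 5, 5, 5
  0, 1, 2, 3, 4, 5, 5, 6, 6, 6
  0, 1, 2, 3, 4, 5, 6, 7, 7, 7
  1, 2, 3, 4, 5, 6, 7, 8, 8, 8
  1, 2, 3, 4, 5, 6, 7, 8, 8, 9
  1, 2, 3, 4, 5, 6, 7, 8, 9, 10

the unique w with this rank table is (8, 3, 2, 6, 5, 4, 7, 1, 10, 9).

Rothe diagram D(w) (18 cells), 6 SE-corners (essential conditions):

[(1, 7, 0), (2, 2, 0), (4, 5, 2), (5, 4, 2), (7, 1, 0), (9, 9, 8)]


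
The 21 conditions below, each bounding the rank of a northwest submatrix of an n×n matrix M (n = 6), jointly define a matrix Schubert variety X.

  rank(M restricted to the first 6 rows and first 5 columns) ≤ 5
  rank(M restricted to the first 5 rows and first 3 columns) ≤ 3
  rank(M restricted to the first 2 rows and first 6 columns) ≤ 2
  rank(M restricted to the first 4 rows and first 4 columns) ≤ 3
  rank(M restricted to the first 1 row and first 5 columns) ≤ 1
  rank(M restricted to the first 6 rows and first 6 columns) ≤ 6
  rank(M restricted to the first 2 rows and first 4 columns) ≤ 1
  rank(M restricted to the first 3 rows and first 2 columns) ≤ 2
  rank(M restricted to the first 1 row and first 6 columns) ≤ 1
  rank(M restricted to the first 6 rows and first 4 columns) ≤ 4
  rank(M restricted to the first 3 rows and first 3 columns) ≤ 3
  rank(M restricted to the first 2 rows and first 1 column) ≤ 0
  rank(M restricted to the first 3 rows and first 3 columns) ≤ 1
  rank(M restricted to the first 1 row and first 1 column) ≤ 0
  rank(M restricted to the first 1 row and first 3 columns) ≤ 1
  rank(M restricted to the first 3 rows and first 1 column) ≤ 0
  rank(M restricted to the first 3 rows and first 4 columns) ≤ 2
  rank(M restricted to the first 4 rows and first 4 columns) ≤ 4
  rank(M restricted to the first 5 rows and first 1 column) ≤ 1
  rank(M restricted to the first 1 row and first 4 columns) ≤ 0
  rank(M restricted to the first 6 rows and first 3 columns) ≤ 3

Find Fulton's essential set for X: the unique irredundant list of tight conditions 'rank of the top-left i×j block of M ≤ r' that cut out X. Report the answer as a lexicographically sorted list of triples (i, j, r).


Rank table r_w(6×6) implied by the 21 constraints:

  row 1: 0 | 0 | 0 | 0 | 1 | 1
  row 2: 0 | 1 | 1 | 1 | 2 | 2
  row 3: 0 | 1 | 1 | 2 | 3 | 3
  row 4: 1 | 2 | 2 | 3 | 4 | 4
  row 5: 1 | 2 | 3 | 4 | 5 | 5
  row 6: 1 | 2 | 3 | 4 | 5 | 6

reading off 1-entries of Δ²R: w = (5, 2, 4, 1, 3, 6).

Rothe diagram D(w) (7 cells), 3 SE-corners (essential conditions):

[(1, 4, 0), (3, 1, 0), (3, 3, 1)]


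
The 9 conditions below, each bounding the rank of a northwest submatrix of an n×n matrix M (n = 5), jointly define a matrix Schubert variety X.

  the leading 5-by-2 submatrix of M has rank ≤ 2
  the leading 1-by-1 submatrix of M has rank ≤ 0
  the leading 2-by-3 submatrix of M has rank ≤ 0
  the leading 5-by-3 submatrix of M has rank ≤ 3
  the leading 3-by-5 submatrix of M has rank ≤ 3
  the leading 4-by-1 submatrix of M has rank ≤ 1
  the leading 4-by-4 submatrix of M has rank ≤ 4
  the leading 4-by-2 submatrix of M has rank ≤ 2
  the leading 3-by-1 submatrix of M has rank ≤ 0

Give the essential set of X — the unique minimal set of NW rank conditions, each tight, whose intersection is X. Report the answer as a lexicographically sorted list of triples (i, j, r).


Rank table r_w(5×5) implied by the 9 constraints:

  row 1: 0 | 0 | 0 | 1 | 1
  row 2: 0 | 0 | 0 | 1 | 2
  row 3: 0 | 1 | 1 | 2 | 3
  row 4: 1 | 2 | 2 | 3 | 4
  row 5: 1 | 2 | 3 | 4 | 5

so w = (4, 5, 2, 1, 3).

Fulton essential set (2 of the 7 Rothe cells):

[(2, 3, 0), (3, 1, 0)]


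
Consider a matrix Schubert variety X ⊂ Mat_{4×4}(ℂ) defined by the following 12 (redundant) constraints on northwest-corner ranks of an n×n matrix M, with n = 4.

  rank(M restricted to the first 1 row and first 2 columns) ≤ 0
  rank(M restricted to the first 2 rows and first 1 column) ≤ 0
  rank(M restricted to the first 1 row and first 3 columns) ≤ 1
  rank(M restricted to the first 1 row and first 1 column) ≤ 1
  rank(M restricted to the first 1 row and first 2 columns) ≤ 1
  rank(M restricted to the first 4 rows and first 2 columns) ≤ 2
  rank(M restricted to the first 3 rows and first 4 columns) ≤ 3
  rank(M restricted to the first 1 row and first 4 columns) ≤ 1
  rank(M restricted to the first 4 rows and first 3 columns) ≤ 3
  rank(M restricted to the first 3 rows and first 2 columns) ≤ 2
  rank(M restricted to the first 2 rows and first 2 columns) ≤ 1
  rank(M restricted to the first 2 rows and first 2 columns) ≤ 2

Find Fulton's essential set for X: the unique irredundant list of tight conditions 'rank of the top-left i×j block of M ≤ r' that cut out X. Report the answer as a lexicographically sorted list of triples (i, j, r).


Computing R[i][j] = min implied NW-rank bound (n=4, 12 conditions):

  i=1: 0  0  1  1
  i=2: 0  1  2  2
  i=3: 1  2  3  3
  i=4: 1  2  3  4

so w = (3, 2, 1, 4).

ℓ(w)=3; the 2 essential cells (i,j,r):

[(1, 2, 0), (2, 1, 0)]
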